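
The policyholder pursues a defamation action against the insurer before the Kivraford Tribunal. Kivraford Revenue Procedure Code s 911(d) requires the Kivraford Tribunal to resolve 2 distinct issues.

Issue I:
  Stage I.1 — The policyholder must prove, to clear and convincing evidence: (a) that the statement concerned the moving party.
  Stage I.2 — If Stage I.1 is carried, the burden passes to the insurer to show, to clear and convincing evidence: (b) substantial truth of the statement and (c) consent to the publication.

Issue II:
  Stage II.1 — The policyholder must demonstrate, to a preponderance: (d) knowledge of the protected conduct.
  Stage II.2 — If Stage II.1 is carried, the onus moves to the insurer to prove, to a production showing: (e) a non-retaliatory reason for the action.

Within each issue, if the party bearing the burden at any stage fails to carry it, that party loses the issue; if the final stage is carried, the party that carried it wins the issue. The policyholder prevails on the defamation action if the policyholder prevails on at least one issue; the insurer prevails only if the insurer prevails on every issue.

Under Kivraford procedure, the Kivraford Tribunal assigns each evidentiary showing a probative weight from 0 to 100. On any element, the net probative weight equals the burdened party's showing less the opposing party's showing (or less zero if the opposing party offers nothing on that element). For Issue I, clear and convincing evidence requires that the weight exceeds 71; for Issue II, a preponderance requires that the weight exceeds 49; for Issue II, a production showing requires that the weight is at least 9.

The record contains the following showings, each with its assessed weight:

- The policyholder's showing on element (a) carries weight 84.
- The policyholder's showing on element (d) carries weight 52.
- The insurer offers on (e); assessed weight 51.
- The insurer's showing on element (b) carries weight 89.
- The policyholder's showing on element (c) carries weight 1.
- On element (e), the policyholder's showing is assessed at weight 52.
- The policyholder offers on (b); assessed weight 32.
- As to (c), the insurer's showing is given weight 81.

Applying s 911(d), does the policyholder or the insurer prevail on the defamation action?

— Issue I —
Stage I.1 — burden on policyholder; standard: clear and convincing evidence (weight exceeds 71).
    (a): 84 > 71 [met]
  All elements met. The burden passes to the insurer.
Stage I.2 — burden on insurer; standard: clear and convincing evidence (weight exceeds 71).
    (b): 89 − 32 = 57 ≤ 71 [not met]
    (c): 81 − 1 = 80 > 71 [met]
  The insurer does not carry Stage I.2.
So the policyholder prevails on this issue.
— Issue II —
Stage II.1 — burden on policyholder; standard: a preponderance (weight exceeds 49).
    (d): 52 > 49 [met]
  All elements met. The burden passes to the insurer.
Stage II.2 — burden on insurer; standard: a production showing (weight is at least 9).
    (e): 51 − 52 = -1 < 9 [not met]
  Stage II.2 not carried; the insurer fails its burden.
The policyholder prevails on this issue.
Per-issue: Issue I → policyholder; Issue II → policyholder. The policyholder must prevail on at least one issue; overall, the policyholder prevails.

policyholder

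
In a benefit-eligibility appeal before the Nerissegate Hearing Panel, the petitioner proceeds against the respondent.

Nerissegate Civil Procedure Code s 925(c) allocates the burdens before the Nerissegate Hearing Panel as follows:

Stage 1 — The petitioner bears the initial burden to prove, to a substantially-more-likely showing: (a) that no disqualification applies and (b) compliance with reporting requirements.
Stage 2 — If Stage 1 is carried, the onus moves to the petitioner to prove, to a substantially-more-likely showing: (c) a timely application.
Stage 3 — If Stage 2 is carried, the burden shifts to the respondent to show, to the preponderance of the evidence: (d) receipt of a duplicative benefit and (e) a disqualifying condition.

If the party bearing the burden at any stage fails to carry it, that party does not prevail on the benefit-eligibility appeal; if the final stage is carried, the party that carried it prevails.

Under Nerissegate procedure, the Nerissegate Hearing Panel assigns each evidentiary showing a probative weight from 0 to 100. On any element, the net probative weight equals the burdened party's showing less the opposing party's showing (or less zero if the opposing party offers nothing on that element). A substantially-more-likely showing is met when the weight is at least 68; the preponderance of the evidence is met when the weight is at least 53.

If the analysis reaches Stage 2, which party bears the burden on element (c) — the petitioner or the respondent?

Stage 2's rule assigns the burden to the petitioner (to a substantially-more-likely showing).

petitioner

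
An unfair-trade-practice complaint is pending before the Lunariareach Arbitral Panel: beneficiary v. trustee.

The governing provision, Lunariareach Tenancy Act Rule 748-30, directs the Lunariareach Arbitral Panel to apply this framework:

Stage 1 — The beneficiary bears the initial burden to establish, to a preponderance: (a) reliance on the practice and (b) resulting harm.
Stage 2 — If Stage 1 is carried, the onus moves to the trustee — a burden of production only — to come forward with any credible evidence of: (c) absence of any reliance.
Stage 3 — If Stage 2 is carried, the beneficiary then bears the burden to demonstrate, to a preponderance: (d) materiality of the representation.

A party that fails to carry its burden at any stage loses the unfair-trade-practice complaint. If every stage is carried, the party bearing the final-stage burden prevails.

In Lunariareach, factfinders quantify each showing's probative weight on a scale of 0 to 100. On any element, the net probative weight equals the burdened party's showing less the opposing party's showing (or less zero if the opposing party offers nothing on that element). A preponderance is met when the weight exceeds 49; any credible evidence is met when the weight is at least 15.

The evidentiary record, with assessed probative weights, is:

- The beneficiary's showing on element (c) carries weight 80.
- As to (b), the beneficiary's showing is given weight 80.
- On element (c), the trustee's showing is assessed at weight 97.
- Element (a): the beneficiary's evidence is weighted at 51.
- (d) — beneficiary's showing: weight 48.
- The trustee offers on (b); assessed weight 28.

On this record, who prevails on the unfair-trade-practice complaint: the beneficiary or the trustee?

trustee

Stage 1 (beneficiary, a preponderance, weight exceeds 49): (a) 51 > 49 — meets; (b) net 80−28=52 > 49 — meets.
  All elements met. The burden passes to the trustee.
Stage 2 (trustee, any credible evidence, weight is at least 15): (c) net 97−80=17 ≥ 15 — meets.
  Stage 2 carried; the burden shifts to the beneficiary.
Stage 3 (beneficiary, a preponderance, weight exceeds 49): (d) 48 ≤ 49 — fails.
  Stage 3 not carried; the beneficiary fails its burden.
The analysis ends at Stage 3; the trustee prevails.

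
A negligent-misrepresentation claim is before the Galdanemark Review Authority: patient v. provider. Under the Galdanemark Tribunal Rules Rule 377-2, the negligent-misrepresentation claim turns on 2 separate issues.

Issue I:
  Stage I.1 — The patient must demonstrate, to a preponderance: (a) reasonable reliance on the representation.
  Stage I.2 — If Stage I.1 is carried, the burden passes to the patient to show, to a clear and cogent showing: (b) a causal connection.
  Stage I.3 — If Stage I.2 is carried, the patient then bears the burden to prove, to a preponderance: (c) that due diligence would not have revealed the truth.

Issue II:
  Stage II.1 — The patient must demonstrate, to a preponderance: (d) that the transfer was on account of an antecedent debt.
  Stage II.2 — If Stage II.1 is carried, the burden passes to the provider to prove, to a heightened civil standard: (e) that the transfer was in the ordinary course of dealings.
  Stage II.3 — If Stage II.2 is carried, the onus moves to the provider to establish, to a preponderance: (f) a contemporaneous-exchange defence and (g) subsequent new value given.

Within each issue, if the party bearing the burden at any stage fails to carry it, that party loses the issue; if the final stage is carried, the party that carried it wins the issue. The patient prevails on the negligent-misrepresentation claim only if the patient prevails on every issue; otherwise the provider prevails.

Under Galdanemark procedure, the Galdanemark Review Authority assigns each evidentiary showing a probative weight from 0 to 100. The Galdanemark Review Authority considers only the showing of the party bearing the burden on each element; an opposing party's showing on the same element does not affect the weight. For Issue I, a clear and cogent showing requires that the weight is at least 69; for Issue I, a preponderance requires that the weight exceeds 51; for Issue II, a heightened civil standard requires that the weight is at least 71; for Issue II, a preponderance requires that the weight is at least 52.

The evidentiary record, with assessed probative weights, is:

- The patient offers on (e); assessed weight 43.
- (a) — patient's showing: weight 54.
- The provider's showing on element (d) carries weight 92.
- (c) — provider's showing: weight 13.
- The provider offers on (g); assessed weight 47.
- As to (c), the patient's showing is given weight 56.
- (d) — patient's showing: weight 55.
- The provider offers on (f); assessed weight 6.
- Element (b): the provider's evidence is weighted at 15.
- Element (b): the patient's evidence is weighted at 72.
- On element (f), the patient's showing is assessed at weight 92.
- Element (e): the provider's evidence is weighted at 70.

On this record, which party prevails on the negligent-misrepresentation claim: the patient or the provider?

patient

— Issue I —
At Stage I.1 the patient must meet a preponderance (weight exceeds 51): on (a) the weight is 54, which does exceed 51, so (a) meets the standard.
  All elements met. The patient retains the burden for Stage I.2.
At Stage I.2 the patient must meet a clear and cogent showing (weight is at least 69): on (b) the weight is 72 (the provider's 15 is given no effect), which does reach 69, so (b) meets the standard.
  Stage I.2 carried; the burden remains with the patient.
At Stage I.3 the patient must meet a preponderance (weight exceeds 51): on (c) the weight is 56 (the provider's 13 is given no effect), which does exceed 51, so (c) meets the standard.
  The patient carries the last stage.
With every stage satisfied, the patient prevails on this issue.
— Issue II —
At Stage II.1 the patient must meet a preponderance (weight is at least 52): on (d) the weight is 55 (the provider's 92 is given no effect), which does reach 52, so (d) meets the standard.
  Stage II.1 carried; the burden shifts to the provider.
At Stage II.2 the provider must meet a heightened civil standard (weight is at least 71): on (e) the weight is 70 (the patient's 43 is given no effect), < 71, so (e) does not meet the standard.
  The provider does not carry Stage II.2.
The patient prevails on this issue.
Per-issue: Issue I → patient; Issue II → patient. The patient must prevail on every issue; overall, the patient prevails.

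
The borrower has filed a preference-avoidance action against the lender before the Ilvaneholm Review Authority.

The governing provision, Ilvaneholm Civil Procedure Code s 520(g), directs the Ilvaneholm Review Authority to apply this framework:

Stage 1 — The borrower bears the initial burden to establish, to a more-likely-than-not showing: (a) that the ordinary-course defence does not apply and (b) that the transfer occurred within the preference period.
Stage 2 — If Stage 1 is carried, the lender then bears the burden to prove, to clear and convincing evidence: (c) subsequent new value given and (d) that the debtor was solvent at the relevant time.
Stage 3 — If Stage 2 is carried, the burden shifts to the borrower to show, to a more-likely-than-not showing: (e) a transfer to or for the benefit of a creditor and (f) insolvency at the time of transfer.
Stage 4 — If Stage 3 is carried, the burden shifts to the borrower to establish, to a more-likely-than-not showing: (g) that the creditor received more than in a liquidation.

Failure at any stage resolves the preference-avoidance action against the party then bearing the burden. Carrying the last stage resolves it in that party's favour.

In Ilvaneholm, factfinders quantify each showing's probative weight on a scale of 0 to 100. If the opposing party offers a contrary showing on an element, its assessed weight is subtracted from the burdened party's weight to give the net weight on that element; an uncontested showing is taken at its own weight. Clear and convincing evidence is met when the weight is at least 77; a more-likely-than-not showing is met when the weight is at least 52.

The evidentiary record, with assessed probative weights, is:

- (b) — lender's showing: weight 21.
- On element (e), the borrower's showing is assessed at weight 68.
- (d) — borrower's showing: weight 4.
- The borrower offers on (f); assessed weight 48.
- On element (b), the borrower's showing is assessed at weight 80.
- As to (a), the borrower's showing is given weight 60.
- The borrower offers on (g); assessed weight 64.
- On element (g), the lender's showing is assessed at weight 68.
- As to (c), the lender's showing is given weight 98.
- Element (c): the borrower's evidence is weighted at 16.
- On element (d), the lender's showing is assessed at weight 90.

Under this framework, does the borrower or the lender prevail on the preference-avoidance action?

At Stage 1 the borrower must meet a more-likely-than-not showing (weight is at least 52): on (a) the weight is 60, which does reach 52, so (a) meets the standard; on (b) the weight is 80 less the opposing 21 gives net 59, ≥ 52, so (b) meets the standard.
  All elements met. The burden passes to the lender.
At Stage 2 the lender must meet clear and convincing evidence (weight is at least 77): on (c) the weight is 98 less the opposing 16 gives net 82, which does reach 77, so (c) meets the standard; on (d) the weight is 90 less the opposing 4 gives net 86, which does reach 77, so (d) meets the standard.
  All elements met. The burden passes to the borrower.
At Stage 3 the borrower must meet a more-likely-than-not showing (weight is at least 52): on (e) the weight is 68, which does reach 52, so (e) meets the standard; on (f) the weight is 48, < 52, so (f) does not meet the standard.
  Not every element is met, so the borrower fails to carry Stage 3.
The lender prevails.

lender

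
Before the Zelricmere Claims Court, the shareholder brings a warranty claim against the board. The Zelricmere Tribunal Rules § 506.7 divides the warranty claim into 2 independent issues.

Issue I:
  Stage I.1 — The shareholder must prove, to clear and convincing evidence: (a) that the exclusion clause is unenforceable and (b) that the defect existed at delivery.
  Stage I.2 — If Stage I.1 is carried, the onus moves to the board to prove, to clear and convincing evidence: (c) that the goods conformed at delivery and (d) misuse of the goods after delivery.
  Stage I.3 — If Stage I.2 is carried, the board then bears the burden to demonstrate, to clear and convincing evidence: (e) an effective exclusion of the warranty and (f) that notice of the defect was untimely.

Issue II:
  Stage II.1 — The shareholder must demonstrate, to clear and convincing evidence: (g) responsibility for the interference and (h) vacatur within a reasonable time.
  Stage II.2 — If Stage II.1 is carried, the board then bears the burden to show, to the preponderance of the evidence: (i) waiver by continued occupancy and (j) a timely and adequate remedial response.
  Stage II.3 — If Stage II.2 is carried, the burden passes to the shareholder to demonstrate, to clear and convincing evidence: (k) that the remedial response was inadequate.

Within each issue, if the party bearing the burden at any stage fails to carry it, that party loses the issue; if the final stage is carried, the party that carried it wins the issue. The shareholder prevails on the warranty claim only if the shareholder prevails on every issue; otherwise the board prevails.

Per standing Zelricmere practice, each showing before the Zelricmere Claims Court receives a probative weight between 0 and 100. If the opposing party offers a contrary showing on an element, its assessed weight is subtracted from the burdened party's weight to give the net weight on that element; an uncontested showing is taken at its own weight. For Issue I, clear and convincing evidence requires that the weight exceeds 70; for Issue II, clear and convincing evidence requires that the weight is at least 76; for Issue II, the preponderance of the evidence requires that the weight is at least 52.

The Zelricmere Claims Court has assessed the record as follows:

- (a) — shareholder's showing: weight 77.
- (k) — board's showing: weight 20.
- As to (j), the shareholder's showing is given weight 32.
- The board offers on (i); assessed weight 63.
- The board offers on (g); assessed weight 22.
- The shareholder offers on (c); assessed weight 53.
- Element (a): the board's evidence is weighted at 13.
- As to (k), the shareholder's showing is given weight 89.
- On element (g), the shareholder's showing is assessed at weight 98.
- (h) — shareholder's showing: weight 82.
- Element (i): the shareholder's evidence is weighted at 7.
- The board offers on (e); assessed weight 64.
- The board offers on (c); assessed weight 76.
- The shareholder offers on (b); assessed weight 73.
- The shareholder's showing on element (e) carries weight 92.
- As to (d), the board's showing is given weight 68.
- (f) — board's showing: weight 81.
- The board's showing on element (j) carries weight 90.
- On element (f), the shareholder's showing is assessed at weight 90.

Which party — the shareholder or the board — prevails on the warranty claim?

board

— Issue I —
At Stage I.1 the shareholder must meet clear and convincing evidence (weight exceeds 70): on (a) the weight is 77 less the opposing 13 gives net 64, which does not exceed 70, so (a) does not meet the standard; on (b) the weight is 73, > 70, so (b) meets the standard.
  Stage I.1 not carried; the shareholder fails its burden.
The analysis ends at Stage I.1; the board prevails on this issue.
— Issue II —
Stage II.1 (shareholder, clear and convincing evidence, weight is at least 76): (g) net 98−22=76 ≥ 76 — meets; (h) 82 ≥ 76 — meets.
  The shareholder carries Stage II.1; the board now bears the burden.
Stage II.2 (board, the preponderance of the evidence, weight is at least 52): (i) net 63−7=56 ≥ 52 — meets; (j) net 90−32=58 ≥ 52 — meets.
  The board carries Stage II.2; the shareholder now bears the burden.
Stage II.3 (shareholder, clear and convincing evidence, weight is at least 76): (k) net 89−20=69 < 76 — fails.
  The shareholder does not carry Stage II.3.
The analysis ends at Stage II.3; the board prevails on this issue.
Per-issue: Issue I → board; Issue II → board. The shareholder must prevail on every issue; overall, the board prevails.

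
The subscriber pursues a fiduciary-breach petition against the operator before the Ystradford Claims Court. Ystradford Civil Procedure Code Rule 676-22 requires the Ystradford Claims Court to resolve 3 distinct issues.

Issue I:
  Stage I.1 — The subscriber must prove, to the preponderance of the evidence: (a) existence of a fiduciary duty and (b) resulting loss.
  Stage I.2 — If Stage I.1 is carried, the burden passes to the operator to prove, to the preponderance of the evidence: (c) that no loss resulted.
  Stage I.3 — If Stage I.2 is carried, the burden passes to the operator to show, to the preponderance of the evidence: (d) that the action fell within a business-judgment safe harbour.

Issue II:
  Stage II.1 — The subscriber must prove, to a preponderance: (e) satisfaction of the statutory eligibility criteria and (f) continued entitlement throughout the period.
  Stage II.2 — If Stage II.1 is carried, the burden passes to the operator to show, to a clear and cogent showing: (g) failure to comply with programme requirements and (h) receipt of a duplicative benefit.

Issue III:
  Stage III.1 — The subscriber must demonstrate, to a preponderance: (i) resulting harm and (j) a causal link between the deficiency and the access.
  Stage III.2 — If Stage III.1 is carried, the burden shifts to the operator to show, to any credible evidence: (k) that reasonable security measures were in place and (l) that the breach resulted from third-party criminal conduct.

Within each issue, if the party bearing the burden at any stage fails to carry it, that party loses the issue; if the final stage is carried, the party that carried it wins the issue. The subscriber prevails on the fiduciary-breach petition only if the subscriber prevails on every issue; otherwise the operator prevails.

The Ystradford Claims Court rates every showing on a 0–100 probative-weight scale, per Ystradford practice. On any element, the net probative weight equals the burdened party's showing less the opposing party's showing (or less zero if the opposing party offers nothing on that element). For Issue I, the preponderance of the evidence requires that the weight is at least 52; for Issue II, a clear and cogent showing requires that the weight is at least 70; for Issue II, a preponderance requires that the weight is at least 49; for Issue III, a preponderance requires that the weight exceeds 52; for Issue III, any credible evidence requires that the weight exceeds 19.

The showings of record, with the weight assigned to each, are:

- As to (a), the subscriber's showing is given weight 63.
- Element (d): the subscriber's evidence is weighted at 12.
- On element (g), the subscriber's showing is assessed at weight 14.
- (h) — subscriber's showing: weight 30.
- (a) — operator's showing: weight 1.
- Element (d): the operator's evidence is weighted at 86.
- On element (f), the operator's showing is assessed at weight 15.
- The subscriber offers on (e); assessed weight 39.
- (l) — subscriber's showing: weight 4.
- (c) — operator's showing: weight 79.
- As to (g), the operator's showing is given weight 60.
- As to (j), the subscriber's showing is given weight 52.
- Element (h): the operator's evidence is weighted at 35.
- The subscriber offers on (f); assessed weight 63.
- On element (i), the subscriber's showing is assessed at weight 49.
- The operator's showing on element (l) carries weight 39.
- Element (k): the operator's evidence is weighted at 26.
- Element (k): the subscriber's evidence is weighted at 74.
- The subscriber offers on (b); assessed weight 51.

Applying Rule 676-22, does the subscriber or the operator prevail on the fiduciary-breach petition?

— Issue I —
At Stage I.1 the subscriber must meet the preponderance of the evidence (weight is at least 52): on (a) the weight is 63 less the opposing 1 gives net 62, ≥ 52, so (a) meets the standard; on (b) the weight is 51, which does not reach 52, so (b) does not meet the standard.
  The subscriber does not carry Stage I.1.
The operator prevails on this issue.
— Issue II —
At Stage II.1 the subscriber must meet a preponderance (weight is at least 49): on (e) the weight is 39, which does not reach 49, so (e) does not meet the standard; on (f) the weight is 63 less the opposing 15 gives net 48, which does not reach 49, so (f) does not meet the standard.
  The subscriber does not carry Stage II.1.
The analysis ends at Stage II.1; the operator prevails on this issue.
— Issue III —
Stage III.1 (subscriber, a preponderance, weight exceeds 52): (i) 49 ≤ 52 — fails; (j) 52 ≤ 52 — fails.
  The subscriber does not carry Stage III.1.
The analysis ends at Stage III.1; the operator prevails on this issue.
Per-issue: Issue I → operator; Issue II → operator; Issue III → operator. The subscriber must prevail on every issue; overall, the operator prevails.

operator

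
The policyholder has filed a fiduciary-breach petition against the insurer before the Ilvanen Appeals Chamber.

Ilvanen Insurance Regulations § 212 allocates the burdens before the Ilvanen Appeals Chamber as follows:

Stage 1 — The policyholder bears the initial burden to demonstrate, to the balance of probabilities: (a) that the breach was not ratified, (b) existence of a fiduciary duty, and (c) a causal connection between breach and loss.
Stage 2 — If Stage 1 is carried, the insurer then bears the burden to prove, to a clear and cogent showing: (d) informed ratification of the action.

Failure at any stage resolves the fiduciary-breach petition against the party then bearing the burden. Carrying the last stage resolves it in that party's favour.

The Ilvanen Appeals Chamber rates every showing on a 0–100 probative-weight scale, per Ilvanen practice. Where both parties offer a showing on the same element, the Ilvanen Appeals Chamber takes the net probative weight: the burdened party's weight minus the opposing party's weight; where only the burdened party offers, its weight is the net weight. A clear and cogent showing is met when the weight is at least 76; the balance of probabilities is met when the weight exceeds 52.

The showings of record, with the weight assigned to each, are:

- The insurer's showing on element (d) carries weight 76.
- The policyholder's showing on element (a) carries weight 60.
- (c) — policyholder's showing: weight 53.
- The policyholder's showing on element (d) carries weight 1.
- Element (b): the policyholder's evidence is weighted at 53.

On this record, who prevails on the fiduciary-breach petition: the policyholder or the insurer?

policyholder

Stage 1 — burden on policyholder; standard: the balance of probabilities (weight exceeds 52).
    (a): 60 > 52 [met]
    (b): 53 > 52 [met]
    (c): 53 > 52 [met]
  All elements met. The burden passes to the insurer.
Stage 2 — burden on insurer; standard: a clear and cogent showing (weight is at least 76).
    (d): 76 − 1 = 75 < 76 [not met]
  Stage 2 not carried; the insurer fails its burden.
So the policyholder prevails.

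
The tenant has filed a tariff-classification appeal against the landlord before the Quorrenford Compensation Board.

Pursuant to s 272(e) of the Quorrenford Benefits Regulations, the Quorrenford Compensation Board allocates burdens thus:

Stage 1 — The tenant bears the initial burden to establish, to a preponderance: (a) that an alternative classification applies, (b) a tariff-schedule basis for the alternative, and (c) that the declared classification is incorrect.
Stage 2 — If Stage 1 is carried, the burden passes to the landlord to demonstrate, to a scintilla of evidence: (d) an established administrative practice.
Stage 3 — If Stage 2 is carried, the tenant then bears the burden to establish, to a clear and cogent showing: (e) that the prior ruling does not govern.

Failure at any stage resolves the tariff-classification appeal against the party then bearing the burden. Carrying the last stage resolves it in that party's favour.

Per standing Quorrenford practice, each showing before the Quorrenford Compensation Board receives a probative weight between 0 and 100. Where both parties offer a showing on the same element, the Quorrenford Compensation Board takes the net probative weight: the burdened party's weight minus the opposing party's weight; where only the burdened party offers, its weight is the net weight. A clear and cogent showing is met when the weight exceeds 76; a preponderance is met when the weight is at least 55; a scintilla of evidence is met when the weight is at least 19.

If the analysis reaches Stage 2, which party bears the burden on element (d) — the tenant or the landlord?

landlord

Stage 2's rule assigns the burden to the landlord (to a scintilla of evidence).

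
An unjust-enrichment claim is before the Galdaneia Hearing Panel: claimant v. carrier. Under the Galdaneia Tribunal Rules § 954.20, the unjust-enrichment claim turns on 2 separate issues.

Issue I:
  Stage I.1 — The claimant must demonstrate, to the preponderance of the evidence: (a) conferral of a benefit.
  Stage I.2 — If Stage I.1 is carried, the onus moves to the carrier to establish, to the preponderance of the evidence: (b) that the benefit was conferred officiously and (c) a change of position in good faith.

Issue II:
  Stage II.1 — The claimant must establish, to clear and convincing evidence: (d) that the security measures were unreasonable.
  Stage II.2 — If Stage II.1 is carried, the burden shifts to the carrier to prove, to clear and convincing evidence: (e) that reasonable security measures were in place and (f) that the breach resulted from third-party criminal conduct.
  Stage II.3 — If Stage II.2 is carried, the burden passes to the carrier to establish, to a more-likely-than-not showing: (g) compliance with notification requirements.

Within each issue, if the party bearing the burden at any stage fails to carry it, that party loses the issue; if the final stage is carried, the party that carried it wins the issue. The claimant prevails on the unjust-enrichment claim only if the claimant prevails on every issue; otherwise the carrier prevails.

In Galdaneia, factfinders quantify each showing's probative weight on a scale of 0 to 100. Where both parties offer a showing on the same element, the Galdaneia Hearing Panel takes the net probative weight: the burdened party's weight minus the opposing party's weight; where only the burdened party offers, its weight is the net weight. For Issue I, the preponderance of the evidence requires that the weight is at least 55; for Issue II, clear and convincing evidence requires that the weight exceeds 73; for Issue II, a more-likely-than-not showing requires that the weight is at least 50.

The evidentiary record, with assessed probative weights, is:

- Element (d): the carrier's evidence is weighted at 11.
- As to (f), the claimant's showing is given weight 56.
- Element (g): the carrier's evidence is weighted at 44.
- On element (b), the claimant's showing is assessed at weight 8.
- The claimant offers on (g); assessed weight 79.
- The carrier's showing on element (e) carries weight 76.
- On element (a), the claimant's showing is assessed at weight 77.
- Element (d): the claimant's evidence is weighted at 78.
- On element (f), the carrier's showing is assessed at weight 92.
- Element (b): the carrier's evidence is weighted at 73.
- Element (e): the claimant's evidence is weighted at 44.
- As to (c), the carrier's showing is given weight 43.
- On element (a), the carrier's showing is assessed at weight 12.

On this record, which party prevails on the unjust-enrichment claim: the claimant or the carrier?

carrier

— Issue I —
Stage I.1 — burden on claimant; standard: the preponderance of the evidence (weight is at least 55).
    (a): 77 − 12 = 65 ≥ 55 [met]
  The claimant carries Stage I.1; the carrier now bears the burden.
Stage I.2 — burden on carrier; standard: the preponderance of the evidence (weight is at least 55).
    (b): 73 − 8 = 65 ≥ 55 [met]
    (c): 43 < 55 [not met]
  Not every element is met, so the carrier fails to carry Stage I.2.
The claimant prevails on this issue.
— Issue II —
At Stage II.1 the claimant must meet clear and convincing evidence (weight exceeds 73): on (d) the weight is 78 less the opposing 11 gives net 67, ≤ 73, so (d) does not meet the standard.
  The claimant does not carry Stage II.1.
So the carrier prevails on this issue.
Per-issue: Issue I → claimant; Issue II → carrier. The claimant must prevail on every issue; overall, the carrier prevails.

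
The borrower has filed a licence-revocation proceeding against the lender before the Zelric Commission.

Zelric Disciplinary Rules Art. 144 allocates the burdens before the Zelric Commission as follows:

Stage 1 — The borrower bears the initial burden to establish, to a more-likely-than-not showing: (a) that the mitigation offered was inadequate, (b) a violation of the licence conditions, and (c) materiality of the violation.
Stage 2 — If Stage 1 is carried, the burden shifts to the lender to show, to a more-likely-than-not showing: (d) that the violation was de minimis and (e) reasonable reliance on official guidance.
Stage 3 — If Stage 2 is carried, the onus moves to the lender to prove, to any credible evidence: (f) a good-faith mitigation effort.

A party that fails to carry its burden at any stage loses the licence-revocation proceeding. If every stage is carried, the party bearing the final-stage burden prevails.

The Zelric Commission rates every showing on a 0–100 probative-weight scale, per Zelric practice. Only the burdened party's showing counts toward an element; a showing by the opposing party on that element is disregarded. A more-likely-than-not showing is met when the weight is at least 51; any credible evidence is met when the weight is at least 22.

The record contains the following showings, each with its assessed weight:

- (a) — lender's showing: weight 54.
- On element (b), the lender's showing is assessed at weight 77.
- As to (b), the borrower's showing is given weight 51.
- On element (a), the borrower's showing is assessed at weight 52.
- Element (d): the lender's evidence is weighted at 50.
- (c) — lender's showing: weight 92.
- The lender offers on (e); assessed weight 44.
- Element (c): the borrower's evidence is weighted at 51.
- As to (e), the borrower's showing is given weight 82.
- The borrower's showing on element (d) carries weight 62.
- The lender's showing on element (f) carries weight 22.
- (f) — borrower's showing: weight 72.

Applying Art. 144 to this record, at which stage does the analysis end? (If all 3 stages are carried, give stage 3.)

stage 2

At Stage 1 the borrower must meet a more-likely-than-not showing (weight is at least 51): on (a) the weight is 52 (the lender's 54 is given no effect), ≥ 51, so (a) meets the standard; on (b) the weight is 51 (the lender's 77 is given no effect), ≥ 51, so (b) meets the standard; on (c) the weight is 51 (the lender's 92 is given no effect), ≥ 51, so (c) meets the standard.
  Stage 1 carried; the burden shifts to the lender.
At Stage 2 the lender must meet a more-likely-than-not showing (weight is at least 51): on (d) the weight is 50 (the borrower's 62 is given no effect), < 51, so (d) does not meet the standard; on (e) the weight is 44 (the borrower's 82 is given no effect), which does not reach 51, so (e) does not meet the standard.
  Stage 2 not carried; the lender fails its burden.
So the borrower prevails.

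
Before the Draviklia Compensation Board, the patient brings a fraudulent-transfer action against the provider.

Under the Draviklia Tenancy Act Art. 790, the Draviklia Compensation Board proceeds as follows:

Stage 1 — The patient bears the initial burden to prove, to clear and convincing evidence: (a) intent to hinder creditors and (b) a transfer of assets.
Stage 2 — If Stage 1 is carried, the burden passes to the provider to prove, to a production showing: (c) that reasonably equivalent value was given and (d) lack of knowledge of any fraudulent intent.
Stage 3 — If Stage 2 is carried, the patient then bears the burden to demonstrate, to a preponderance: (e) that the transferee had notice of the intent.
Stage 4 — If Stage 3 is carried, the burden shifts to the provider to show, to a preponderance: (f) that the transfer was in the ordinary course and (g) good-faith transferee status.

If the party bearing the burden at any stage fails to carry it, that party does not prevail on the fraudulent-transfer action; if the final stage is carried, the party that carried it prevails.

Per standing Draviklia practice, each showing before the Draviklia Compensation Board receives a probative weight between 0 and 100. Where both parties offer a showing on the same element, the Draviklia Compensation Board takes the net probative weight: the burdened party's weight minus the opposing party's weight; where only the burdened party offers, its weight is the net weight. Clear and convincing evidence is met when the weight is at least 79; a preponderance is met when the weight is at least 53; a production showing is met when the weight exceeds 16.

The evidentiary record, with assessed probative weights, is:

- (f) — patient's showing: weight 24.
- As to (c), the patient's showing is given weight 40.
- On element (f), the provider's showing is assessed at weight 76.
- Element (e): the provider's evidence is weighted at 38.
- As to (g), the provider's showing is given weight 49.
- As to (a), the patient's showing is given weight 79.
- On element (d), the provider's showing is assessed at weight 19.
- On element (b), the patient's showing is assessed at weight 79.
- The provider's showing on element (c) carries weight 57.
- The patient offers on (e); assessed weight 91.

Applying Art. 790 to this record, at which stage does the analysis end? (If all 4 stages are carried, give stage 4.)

stage 4

Stage 1 — burden on patient; standard: clear and convincing evidence (weight is at least 79).
    (a): 79 ≥ 79 [met]
    (b): 79 ≥ 79 [met]
  Stage 1 carried; the burden shifts to the provider.
Stage 2 — burden on provider; standard: a production showing (weight exceeds 16).
    (c): 57 − 40 = 17 > 16 [met]
    (d): 19 > 16 [met]
  Stage 2 is satisfied; the onus moves to the patient.
Stage 3 — burden on patient; standard: a preponderance (weight is at least 53).
    (e): 91 − 38 = 53 ≥ 53 [met]
  All elements met. The burden passes to the provider.
Stage 4 — burden on provider; standard: a preponderance (weight is at least 53).
    (f): 76 − 24 = 52 < 53 [not met]
    (g): 49 < 53 [not met]
  The provider does not carry Stage 4.
The analysis ends at Stage 4; the patient prevails.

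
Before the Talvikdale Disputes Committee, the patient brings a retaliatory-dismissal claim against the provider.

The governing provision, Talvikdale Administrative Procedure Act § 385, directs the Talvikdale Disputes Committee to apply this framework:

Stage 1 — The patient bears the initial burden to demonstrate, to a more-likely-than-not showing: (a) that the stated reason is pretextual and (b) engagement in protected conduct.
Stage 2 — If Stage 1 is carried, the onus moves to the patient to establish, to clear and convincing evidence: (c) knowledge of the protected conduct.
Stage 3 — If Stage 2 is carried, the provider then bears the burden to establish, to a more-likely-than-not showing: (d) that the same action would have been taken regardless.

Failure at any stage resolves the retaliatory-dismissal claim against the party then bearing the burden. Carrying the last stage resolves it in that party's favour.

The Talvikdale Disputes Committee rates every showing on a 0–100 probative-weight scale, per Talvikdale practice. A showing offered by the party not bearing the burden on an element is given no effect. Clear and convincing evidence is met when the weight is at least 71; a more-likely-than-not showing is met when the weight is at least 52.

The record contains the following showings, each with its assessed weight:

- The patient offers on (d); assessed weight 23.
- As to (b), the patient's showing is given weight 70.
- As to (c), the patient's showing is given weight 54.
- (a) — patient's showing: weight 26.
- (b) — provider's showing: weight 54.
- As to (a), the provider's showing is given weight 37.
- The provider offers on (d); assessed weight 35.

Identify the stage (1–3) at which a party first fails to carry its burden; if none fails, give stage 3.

stage 1

At Stage 1 the patient must meet a more-likely-than-not showing (weight is at least 52): on (a) the weight is 26 (the provider's 37 is given no effect), < 52, so (a) does not meet the standard; on (b) the weight is 70 (the provider's 54 is given no effect), ≥ 52, so (b) meets the standard.
  Stage 1 not carried; the patient fails its burden.
So the provider prevails.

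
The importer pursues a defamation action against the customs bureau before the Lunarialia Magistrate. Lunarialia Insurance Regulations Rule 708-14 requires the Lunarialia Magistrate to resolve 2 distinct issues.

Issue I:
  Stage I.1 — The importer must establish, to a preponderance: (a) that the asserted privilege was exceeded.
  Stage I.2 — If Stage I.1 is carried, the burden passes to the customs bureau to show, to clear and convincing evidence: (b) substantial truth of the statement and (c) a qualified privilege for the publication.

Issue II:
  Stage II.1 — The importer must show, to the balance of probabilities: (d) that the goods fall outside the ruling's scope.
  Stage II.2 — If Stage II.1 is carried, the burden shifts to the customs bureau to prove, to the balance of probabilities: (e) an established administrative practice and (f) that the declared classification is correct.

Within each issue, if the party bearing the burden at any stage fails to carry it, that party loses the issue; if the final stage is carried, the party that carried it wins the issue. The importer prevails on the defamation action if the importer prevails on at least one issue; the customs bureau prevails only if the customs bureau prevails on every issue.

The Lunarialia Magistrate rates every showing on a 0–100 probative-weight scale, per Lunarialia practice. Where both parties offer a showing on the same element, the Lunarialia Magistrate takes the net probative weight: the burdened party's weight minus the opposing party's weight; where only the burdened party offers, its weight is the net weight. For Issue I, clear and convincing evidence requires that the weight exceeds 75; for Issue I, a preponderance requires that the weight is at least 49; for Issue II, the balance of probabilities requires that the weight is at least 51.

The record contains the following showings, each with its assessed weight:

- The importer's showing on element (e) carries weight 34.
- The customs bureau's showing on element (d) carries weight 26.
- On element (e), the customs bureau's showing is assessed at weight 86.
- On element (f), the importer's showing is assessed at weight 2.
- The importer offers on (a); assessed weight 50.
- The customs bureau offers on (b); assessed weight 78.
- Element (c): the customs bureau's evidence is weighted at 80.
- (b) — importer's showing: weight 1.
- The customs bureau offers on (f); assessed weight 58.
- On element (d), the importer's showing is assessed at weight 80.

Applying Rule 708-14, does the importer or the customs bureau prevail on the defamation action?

— Issue I —
Stage I.1 — burden on importer; standard: a preponderance (weight is at least 49).
    (a): 50 ≥ 49 [met]
  Stage I.1 carried; the burden shifts to the customs bureau.
Stage I.2 — burden on customs bureau; standard: clear and convincing evidence (weight exceeds 75).
    (b): 78 − 1 = 77 > 75 [met]
    (c): 80 > 75 [met]
  Stage I.2 carried; the final stage is satisfied.
All stages carried — the customs bureau prevails on this issue.
— Issue II —
Stage II.1 (importer, the balance of probabilities, weight is at least 51): (d) net 80−26=54 ≥ 51 — meets.
  All elements met. The burden passes to the customs bureau.
Stage II.2 (customs bureau, the balance of probabilities, weight is at least 51): (e) net 86−34=52 ≥ 51 — meets; (f) net 58−2=56 ≥ 51 — meets.
  All elements met at the final stage.
All stages carried — the customs bureau prevails on this issue.
Per-issue: Issue I → customs bureau; Issue II → customs bureau. The importer must prevail on at least one issue; overall, the customs bureau prevails.

customs bureau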